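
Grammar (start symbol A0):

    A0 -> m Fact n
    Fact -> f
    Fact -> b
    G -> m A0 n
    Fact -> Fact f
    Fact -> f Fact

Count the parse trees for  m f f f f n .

Parse trees for m f f f f n:
  [A0 m [Fact [Fact [Fact [Fact f] f] f] f] n]
  [A0 m [Fact [Fact [Fact f [Fact f]] f] f] n]
  [A0 m [Fact [Fact f [Fact [Fact f] f]] f] n]
  [A0 m [Fact [Fact f [Fact f [Fact f]]] f] n]
  [A0 m [Fact f [Fact [Fact [Fact f] f] f]] n]
  [A0 m [Fact f [Fact [Fact f [Fact f]] f]] n]
  [A0 m [Fact f [Fact f [Fact [Fact f] f]]] n]
  [A0 m [Fact f [Fact f [Fact f [Fact f]]]] n]

8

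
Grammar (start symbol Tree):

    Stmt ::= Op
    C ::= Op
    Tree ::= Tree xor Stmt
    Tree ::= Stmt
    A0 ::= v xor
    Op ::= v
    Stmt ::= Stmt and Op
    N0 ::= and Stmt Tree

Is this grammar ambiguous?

(A0, N0, C are unreachable from Tree, so their rules don't affect L(Tree).) This is a standard precedence ladder (Tree over Stmt over Op), with each level left-recursive on its own operator ('xor' at Tree, 'and' at Stmt). That structure is LR(1), hence unambiguous.

Unambiguous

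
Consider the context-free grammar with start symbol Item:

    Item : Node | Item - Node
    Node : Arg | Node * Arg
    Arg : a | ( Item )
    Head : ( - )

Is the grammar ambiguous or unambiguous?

(Head is unreachable from Item, so its rules don't affect L(Item).) Item → Item - Node | Node  ;  Node → Node * Arg | Arg  — a left-associative chain with Arg at the bottom. Each string factors uniquely by precedence.

Unambiguous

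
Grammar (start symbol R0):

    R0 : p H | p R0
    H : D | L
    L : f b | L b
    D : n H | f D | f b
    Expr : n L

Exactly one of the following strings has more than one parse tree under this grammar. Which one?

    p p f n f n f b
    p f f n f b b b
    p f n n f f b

p p f n f n f b: 2 trees
p f f n f b b b: 1 tree
p f n n f f b: 1 tree

p p f n f n f b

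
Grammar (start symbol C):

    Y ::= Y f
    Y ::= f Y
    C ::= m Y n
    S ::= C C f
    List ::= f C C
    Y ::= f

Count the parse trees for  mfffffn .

Parse trees for mfffffn (showing first 6 of 16):
  [C m [Y [Y [Y [Y [Y f] f] f] f] f] n]
  [C m [Y [Y [Y [Y f [Y f]] f] f] f] n]
  [C m [Y [Y [Y f [Y [Y f] f]] f] f] n]
  [C m [Y [Y [Y f [Y f [Y f]]] f] f] n]
  [C m [Y [Y f [Y [Y [Y f] f] f]] f] n]
  [C m [Y [Y f [Y [Y f [Y f]] f]] f] n]

16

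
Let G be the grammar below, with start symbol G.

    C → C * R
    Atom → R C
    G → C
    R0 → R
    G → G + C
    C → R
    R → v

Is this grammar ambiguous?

Unambiguous

(R0, Atom are unreachable from G, so their rules don't affect L(G).) The grammar is stratified — G handles '+' (left-recursive), C handles '*', R atoms. Each operator has a fixed associativity and precedence level, so every string has one parse.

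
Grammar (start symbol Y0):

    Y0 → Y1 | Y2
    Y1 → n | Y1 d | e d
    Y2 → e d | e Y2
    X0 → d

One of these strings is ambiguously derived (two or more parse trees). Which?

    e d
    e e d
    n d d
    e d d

e d

e d: 2 trees
e e d: 1 tree
n d d: 1 tree
e d d: 1 tree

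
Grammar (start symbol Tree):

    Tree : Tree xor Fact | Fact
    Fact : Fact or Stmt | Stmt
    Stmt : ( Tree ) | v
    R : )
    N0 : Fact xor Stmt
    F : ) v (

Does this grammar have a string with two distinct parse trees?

(R, N0, F are unreachable from Tree, so their rules don't affect L(Tree).) The grammar is stratified — Tree handles 'xor' (left-recursive), Fact handles 'or', Stmt atoms. Each operator has a fixed associativity and precedence level, so every string has one parse.

Unambiguous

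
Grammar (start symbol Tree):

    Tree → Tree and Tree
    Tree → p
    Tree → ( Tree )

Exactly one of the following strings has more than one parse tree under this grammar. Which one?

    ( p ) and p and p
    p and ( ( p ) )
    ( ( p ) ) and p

( p ) and p and p

( p ) and p and p: 2 trees
p and ( ( p ) ): 1 tree
( ( p ) ) and p: 1 tree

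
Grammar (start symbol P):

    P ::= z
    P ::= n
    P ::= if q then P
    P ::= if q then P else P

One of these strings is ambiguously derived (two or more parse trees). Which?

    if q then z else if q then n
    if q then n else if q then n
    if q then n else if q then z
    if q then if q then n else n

if q then if q then n else n

if q then z else if q then n: 1 tree
if q then n else if q then n: 1 tree
if q then n else if q then z: 1 tree
if q then if q then n else n: 2 trees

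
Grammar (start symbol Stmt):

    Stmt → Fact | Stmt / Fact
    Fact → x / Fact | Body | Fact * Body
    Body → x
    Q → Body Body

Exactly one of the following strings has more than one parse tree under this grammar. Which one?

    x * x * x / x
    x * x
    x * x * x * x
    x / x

x / x

x * x * x / x: 1 tree
x * x: 1 tree
x * x * x * x: 1 tree
x / x: 2 trees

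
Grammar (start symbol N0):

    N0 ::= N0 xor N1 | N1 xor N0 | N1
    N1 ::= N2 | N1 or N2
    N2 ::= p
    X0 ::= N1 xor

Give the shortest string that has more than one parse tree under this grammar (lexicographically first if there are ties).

p xor p

length 1: no string has ≥2 trees
length 3: p xor p has 2 parse trees

Two derivations of p xor p:
  N0 ⇒ N0 xor N1 ⇒ N1 xor N1 ⇒ N2 xor N1 ⇒ p xor N1 ⇒ p xor N2 ⇒ p xor p
  N0 ⇒ N1 xor N0 ⇒ N2 xor N0 ⇒ p xor N0 ⇒ p xor N1 ⇒ p xor N2 ⇒ p xor p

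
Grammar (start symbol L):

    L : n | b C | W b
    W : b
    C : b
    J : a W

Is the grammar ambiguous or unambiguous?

Ambiguous

Witness: b b

Derivation 1: L ⇒ b C ⇒ b b
Derivation 2: L ⇒ W b ⇒ b b

Two distinct leftmost derivations for the same string.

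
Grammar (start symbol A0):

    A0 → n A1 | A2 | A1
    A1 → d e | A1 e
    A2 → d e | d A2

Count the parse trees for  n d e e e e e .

1

Parse trees for n d e e e e e:
  [A0 n [A1 [A1 [A1 [A1 [A1 d e] e] e] e] e]]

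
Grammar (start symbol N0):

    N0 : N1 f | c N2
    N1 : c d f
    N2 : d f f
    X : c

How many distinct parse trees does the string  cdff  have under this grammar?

2

Parse trees for cdff:
  [N0 [N1 c d f] f]
  [N0 c [N2 d f f]]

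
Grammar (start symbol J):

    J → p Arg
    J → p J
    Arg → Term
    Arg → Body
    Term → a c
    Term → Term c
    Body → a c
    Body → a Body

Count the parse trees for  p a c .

2

Parse trees for p a c:
  [J p [Arg [Term a c]]]
  [J p [Arg [Body a c]]]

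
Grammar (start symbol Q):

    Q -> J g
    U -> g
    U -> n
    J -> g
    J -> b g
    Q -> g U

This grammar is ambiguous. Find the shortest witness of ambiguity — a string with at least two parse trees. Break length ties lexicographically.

g g

length 2: g g has 2 parse trees

Two derivations of g g:
  Q ⇒ J g ⇒ g g
  Q ⇒ g U ⇒ g g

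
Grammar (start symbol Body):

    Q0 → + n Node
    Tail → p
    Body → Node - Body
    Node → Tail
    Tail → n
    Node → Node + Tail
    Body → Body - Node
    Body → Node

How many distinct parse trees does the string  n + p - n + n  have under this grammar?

Parse trees for n + p - n + n:
  [Body [Node [Node [Tail n]] + [Tail p]] - [Body [Node [Node [Tail n]] + [Tail n]]]]
  [Body [Body [Node [Node [Tail n]] + [Tail p]]] - [Node [Node [Tail n]] + [Tail n]]]

2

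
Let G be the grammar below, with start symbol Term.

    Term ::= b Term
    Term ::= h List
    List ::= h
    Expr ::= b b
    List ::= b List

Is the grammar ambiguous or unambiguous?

Unambiguous

(Expr is unreachable from Term, so its rules don't affect L(Term).) Restricted to the reachable nonterminals, every rule has the form A → t or A → t B, and no two rules for the same A share a first terminal. The grammar encodes a DFA — one run per string.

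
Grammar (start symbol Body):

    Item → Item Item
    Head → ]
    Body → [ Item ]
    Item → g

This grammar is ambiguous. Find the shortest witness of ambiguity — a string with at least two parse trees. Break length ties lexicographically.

length 3: no string has ≥2 trees
length 4: no string has ≥2 trees
length 5: [ g g g ] has 2 parse trees

Two derivations of [ g g g ]:
  Body ⇒ [ Item ] ⇒ [ Item Item ] ⇒ [ Item Item Item ] ⇒ [ g Item Item ] ⇒ [ g g Item ] ⇒ [ g g g ]
  Body ⇒ [ Item ] ⇒ [ Item Item ] ⇒ [ g Item ] ⇒ [ g Item Item ] ⇒ [ g g Item ] ⇒ [ g g g ]

[ g g g ]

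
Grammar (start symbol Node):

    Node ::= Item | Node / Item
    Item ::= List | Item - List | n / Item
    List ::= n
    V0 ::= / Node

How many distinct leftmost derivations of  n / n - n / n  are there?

3

Parse trees for n / n - n / n:
  [Node [Node [Item [Item n / [Item [List n]]] - [List n]]] / [Item [List n]]]
  [Node [Node [Item n / [Item [Item [List n]] - [List n]]]] / [Item [List n]]]
  [Node [Node [Node [Item [List n]]] / [Item [Item [List n]] - [List n]]] / [Item [List n]]]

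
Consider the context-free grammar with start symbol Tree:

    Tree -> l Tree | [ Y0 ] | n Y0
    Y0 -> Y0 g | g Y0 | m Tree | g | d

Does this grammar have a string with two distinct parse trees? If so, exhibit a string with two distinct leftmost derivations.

Witness: n g g

Derivation 1: Tree ⇒ n Y0 ⇒ n Y0 g ⇒ n g g
Derivation 2: Tree ⇒ n Y0 ⇒ n g Y0 ⇒ n g g

Two distinct leftmost derivations for the same string.

Ambiguous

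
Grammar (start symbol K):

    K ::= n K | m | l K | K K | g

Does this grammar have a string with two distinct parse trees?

Witness: g g g

Derivation 1: K ⇒ K K ⇒ K K K ⇒ g K K ⇒ g g K ⇒ g g g
Derivation 2: K ⇒ K K ⇒ g K ⇒ g K K ⇒ g g K ⇒ g g g

Two distinct leftmost derivations for the same string.

Ambiguous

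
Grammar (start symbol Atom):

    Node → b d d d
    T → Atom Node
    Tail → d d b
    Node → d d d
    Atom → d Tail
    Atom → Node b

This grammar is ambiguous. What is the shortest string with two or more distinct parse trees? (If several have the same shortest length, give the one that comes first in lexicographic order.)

length 4: d d d b has 2 parse trees

Two derivations of d d d b:
  Atom ⇒ d Tail ⇒ d d d b
  Atom ⇒ Node b ⇒ d d d b

d d d b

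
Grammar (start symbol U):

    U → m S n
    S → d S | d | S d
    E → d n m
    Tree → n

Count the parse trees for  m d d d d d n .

16

Parse trees for m d d d d d n (showing first 6 of 16):
  [U m [S d [S d [S d [S d [S d]]]]] n]
  [U m [S d [S d [S d [S [S d] d]]]] n]
  [U m [S d [S d [S [S d [S d]] d]]] n]
  [U m [S d [S d [S [S [S d] d] d]]] n]
  [U m [S d [S [S d [S d [S d]]] d]] n]
  [U m [S d [S [S d [S [S d] d]] d]] n]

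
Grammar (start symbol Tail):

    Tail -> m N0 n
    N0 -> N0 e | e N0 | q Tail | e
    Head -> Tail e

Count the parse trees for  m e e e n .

4

Parse trees for m e e e n:
  [Tail m [N0 [N0 [N0 e] e] e] n]
  [Tail m [N0 [N0 e [N0 e]] e] n]
  [Tail m [N0 e [N0 [N0 e] e]] n]
  [Tail m [N0 e [N0 e [N0 e]]] n]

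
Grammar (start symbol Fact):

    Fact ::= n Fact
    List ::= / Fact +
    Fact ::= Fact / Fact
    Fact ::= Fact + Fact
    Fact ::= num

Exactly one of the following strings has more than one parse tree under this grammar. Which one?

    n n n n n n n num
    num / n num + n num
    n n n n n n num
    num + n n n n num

num / n num + n num

n n n n n n n num: 1 tree
num / n num + n num: 3 trees
n n n n n n num: 1 tree
num + n n n n num: 1 tree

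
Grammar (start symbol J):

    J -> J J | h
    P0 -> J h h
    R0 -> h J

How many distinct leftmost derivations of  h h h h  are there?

5

Parse trees for h h h h:
  [J [J h] [J [J h] [J [J h] [J h]]]]
  [J [J h] [J [J [J h] [J h]] [J h]]]
  [J [J [J h] [J h]] [J [J h] [J h]]]
  [J [J [J h] [J [J h] [J h]]] [J h]]
  [J [J [J [J h] [J h]] [J h]] [J h]]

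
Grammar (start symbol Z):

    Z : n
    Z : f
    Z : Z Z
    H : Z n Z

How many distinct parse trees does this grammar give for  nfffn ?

14

Parse trees for nfffn (showing first 6 of 14):
  [Z [Z n] [Z [Z f] [Z [Z f] [Z [Z f] [Z n]]]]]
  [Z [Z n] [Z [Z f] [Z [Z [Z f] [Z f]] [Z n]]]]
  [Z [Z n] [Z [Z [Z f] [Z f]] [Z [Z f] [Z n]]]]
  [Z [Z n] [Z [Z [Z f] [Z [Z f] [Z f]]] [Z n]]]
  [Z [Z n] [Z [Z [Z [Z f] [Z f]] [Z f]] [Z n]]]
  [Z [Z [Z n] [Z f]] [Z [Z f] [Z [Z f] [Z n]]]]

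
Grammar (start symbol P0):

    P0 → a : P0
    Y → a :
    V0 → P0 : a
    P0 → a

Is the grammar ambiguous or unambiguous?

(V0, Y are unreachable from P0, so their rules don't affect L(P0).) Right-recursive list with a separator: after each atom, whether the separator follows determines the rule. One parse per string.

Unambiguous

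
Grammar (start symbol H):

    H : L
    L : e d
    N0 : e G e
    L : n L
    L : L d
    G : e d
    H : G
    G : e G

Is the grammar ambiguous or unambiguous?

Witness: e d

Derivation 1: H ⇒ L ⇒ e d
Derivation 2: H ⇒ G ⇒ e d

Two distinct leftmost derivations for the same string.

Ambiguous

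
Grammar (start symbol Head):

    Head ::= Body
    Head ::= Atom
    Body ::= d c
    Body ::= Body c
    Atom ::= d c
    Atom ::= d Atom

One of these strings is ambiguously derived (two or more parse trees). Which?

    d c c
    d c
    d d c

d c c: 1 tree
d c: 2 trees
d d c: 1 tree

d c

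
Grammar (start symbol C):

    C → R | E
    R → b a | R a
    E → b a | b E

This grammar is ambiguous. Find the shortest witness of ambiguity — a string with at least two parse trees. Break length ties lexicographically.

b a

length 2: b a has 2 parse trees

Two derivations of b a:
  C ⇒ R ⇒ b a
  C ⇒ E ⇒ b a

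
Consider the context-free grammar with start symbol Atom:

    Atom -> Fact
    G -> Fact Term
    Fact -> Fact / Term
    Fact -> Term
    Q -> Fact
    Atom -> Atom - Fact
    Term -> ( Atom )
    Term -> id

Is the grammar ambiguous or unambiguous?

Only Atom, Fact, Term are reachable from Atom; ignoring the rest: This is a standard precedence ladder (Atom over Fact over Term), with each level left-recursive on its own operator ('-' at Atom, '/' at Fact). That structure is LR(1), hence unambiguous.

Unambiguous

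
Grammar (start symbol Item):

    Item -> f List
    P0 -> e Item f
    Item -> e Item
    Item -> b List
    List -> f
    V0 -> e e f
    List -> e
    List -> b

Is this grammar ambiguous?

(P0, V0 are unreachable from Item, so their rules don't affect L(Item).) The reachable rules are right-linear with at most one rule per (nonterminal, next-terminal) pair. Each input token forces the next rule, so parsing is deterministic.

Unambiguous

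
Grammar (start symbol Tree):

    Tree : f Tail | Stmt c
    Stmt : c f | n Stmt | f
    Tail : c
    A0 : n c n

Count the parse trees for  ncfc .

Parse trees for ncfc:
  [Tree [Stmt n [Stmt c f]] c]

1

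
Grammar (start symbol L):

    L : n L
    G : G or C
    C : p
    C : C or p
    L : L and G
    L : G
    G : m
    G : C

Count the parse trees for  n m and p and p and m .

4

Parse trees for n m and p and p and m:
  [L n [L [L [L [L [G m]] and [G [C p]]] and [G [C p]]] and [G m]]]
  [L [L n [L [L [L [G m]] and [G [C p]]] and [G [C p]]]] and [G m]]
  [L [L [L n [L [L [G m]] and [G [C p]]]] and [G [C p]]] and [G m]]
  [L [L [L [L n [L [G m]]] and [G [C p]]] and [G [C p]]] and [G m]]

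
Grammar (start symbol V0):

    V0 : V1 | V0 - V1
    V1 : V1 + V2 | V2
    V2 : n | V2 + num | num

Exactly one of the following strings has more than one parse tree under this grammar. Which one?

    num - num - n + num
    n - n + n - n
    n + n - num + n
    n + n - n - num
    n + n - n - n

num - num - n + num: 2 trees
n - n + n - n: 1 tree
n + n - num + n: 1 tree
n + n - n - num: 1 tree
n + n - n - n: 1 tree

num - num - n + num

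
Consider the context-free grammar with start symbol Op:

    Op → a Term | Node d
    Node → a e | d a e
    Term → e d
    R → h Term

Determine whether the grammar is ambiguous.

Witness: a e d

Derivation 1: Op ⇒ a Term ⇒ a e d
Derivation 2: Op ⇒ Node d ⇒ a e d

Two distinct leftmost derivations for the same string.

Ambiguous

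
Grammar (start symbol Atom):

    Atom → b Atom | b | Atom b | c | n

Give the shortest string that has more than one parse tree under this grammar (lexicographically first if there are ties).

b b

length 1: no string has ≥2 trees
length 2: b b has 2 parse trees

Two derivations of b b:
  Atom ⇒ b Atom ⇒ b b
  Atom ⇒ Atom b ⇒ b b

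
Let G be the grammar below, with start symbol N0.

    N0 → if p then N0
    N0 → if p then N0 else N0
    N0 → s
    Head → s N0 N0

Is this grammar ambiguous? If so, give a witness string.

Ambiguous

Witness: if p then if p then s else s

Derivation 1: N0 ⇒ if p then N0 ⇒ if p then if p then N0 else N0 ⇒ if p then if p then s else N0 ⇒ if p then if p then s else s
Derivation 2: N0 ⇒ if p then N0 else N0 ⇒ if p then if p then N0 else N0 ⇒ if p then if p then s else N0 ⇒ if p then if p then s else s

Two distinct leftmost derivations for the same string.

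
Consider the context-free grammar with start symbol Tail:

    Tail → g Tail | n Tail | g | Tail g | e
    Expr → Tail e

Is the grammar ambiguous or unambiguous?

Ambiguous

Witness: g g

Derivation 1: Tail ⇒ g Tail ⇒ g g
Derivation 2: Tail ⇒ Tail g ⇒ g g

Two distinct leftmost derivations for the same string.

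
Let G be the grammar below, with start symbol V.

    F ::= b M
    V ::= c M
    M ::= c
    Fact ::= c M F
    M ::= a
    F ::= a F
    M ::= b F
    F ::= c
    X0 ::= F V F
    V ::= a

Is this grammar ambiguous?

Only V, M, F are reachable from V; ignoring the rest: Restricted to the reachable nonterminals, every rule has the form A → t or A → t B, and no two rules for the same A share a first terminal. The grammar encodes a DFA — one run per string.

Unambiguous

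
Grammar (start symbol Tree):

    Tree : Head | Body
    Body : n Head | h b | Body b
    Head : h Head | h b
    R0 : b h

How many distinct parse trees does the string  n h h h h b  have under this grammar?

Parse trees for n h h h h b:
  [Tree [Body n [Head h [Head h [Head h [Head h b]]]]]]

1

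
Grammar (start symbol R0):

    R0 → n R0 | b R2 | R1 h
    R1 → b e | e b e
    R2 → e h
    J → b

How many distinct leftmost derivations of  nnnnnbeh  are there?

2

Parse trees for nnnnnbeh:
  [R0 n [R0 n [R0 n [R0 n [R0 n [R0 b [R2 e h]]]]]]]
  [R0 n [R0 n [R0 n [R0 n [R0 n [R0 [R1 b e] h]]]]]]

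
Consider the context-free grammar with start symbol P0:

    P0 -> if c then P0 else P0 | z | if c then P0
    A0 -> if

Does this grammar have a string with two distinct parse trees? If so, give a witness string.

Witness: if c then if c then z else z

Derivation 1: P0 ⇒ if c then P0 else P0 ⇒ if c then if c then P0 else P0 ⇒ if c then if c then z else P0 ⇒ if c then if c then z else z
Derivation 2: P0 ⇒ if c then P0 ⇒ if c then if c then P0 else P0 ⇒ if c then if c then z else P0 ⇒ if c then if c then z else z

Two distinct leftmost derivations for the same string.

Ambiguous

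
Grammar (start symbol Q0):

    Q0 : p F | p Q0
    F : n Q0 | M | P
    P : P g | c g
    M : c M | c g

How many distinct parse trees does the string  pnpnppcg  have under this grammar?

Parse trees for pnpnppcg:
  [Q0 p [F n [Q0 p [F n [Q0 p [Q0 p [F [M c g]]]]]]]]
  [Q0 p [F n [Q0 p [F n [Q0 p [Q0 p [F [P c g]]]]]]]]

2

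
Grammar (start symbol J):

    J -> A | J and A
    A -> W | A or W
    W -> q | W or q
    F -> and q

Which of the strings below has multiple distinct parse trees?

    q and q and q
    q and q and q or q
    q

q and q and q: 1 tree
q and q and q or q: 2 trees
q: 1 tree

q and q and q or q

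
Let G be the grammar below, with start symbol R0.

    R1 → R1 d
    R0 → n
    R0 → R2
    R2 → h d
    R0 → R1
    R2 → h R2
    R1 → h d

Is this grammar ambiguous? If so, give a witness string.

Witness: h d

Derivation 1: R0 ⇒ R2 ⇒ h d
Derivation 2: R0 ⇒ R1 ⇒ h d

Two distinct leftmost derivations for the same string.

Ambiguous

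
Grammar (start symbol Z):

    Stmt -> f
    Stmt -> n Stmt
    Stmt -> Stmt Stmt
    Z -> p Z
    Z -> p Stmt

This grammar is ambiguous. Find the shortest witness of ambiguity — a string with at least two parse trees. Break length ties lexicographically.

length 2: no string has ≥2 trees
length 3: no string has ≥2 trees
length 4: p f f f has 2 parse trees

Two derivations of p f f f:
  Z ⇒ p Stmt ⇒ p Stmt Stmt ⇒ p f Stmt ⇒ p f Stmt Stmt ⇒ p f f Stmt ⇒ p f f f
  Z ⇒ p Stmt ⇒ p Stmt Stmt ⇒ p Stmt Stmt Stmt ⇒ p f Stmt Stmt ⇒ p f f Stmt ⇒ p f f f

p f f f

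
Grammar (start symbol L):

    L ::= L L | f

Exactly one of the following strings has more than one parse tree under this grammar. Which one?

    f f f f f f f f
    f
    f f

f f f f f f f f: 429 trees
f: 1 tree
f f: 1 tree

f f f f f f f f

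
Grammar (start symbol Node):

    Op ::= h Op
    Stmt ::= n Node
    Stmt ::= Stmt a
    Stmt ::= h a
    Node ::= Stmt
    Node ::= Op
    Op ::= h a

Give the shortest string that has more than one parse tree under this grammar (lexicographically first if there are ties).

length 2: h a has 2 parse trees

Two derivations of h a:
  Node ⇒ Stmt ⇒ h a
  Node ⇒ Op ⇒ h a

h a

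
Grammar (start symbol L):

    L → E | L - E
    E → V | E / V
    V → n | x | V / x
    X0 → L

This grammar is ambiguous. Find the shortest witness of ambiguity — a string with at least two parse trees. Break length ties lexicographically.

n / x

length 1: no string has ≥2 trees
length 3: n / x has 2 parse trees

Two derivations of n / x:
  L ⇒ E ⇒ V ⇒ V / x ⇒ n / x
  L ⇒ E ⇒ E / V ⇒ V / V ⇒ n / V ⇒ n / x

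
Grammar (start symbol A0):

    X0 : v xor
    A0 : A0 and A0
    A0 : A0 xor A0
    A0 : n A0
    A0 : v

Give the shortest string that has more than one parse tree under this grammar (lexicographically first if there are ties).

length 1: no string has ≥2 trees
length 2: no string has ≥2 trees
length 3: no string has ≥2 trees
length 4: n v and v has 2 parse trees

Two derivations of n v and v:
  A0 ⇒ A0 and A0 ⇒ n A0 and A0 ⇒ n v and A0 ⇒ n v and v
  A0 ⇒ n A0 ⇒ n A0 and A0 ⇒ n v and A0 ⇒ n v and v

n v and v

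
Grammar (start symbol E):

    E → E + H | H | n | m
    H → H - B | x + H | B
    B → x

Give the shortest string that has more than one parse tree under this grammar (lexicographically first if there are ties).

x + x

length 1: no string has ≥2 trees
length 3: x + x has 2 parse trees

Two derivations of x + x:
  E ⇒ E + H ⇒ H + H ⇒ B + H ⇒ x + H ⇒ x + B ⇒ x + x
  E ⇒ H ⇒ x + H ⇒ x + B ⇒ x + x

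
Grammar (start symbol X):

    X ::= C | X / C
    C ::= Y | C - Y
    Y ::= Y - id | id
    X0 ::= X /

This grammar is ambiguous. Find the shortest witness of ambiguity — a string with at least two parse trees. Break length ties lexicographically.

length 1: no string has ≥2 trees
length 3: id - id has 2 parse trees

Two derivations of id - id:
  X ⇒ C ⇒ Y ⇒ Y - id ⇒ id - id
  X ⇒ C ⇒ C - Y ⇒ Y - Y ⇒ id - Y ⇒ id - id

id - id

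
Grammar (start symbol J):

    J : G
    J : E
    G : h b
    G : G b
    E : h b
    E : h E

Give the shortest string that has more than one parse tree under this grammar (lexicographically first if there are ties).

length 2: h b has 2 parse trees

Two derivations of h b:
  J ⇒ G ⇒ h b
  J ⇒ E ⇒ h b

h b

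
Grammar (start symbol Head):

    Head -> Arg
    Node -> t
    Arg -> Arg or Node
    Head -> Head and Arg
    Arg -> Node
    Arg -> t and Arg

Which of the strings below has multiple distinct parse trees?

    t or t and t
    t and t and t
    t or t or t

t or t and t: 1 tree
t and t and t: 4 trees
t or t or t: 1 tree

t and t and t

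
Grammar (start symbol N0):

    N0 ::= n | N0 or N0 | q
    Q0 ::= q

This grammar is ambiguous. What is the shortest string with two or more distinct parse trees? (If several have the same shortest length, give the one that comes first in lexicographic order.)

length 1: no string has ≥2 trees
length 3: no string has ≥2 trees
length 5: n or n or n has 2 parse trees

Two derivations of n or n or n:
  N0 ⇒ N0 or N0 ⇒ n or N0 ⇒ n or N0 or N0 ⇒ n or n or N0 ⇒ n or n or n
  N0 ⇒ N0 or N0 ⇒ N0 or N0 or N0 ⇒ n or N0 or N0 ⇒ n or n or N0 ⇒ n or n or n

n or n or n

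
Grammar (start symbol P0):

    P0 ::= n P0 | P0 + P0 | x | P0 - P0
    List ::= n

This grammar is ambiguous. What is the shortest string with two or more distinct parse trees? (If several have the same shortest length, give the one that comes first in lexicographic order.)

n x + x

length 1: no string has ≥2 trees
length 2: no string has ≥2 trees
length 3: no string has ≥2 trees
length 4: n x + x has 2 parse trees

Two derivations of n x + x:
  P0 ⇒ n P0 ⇒ n P0 + P0 ⇒ n x + P0 ⇒ n x + x
  P0 ⇒ P0 + P0 ⇒ n P0 + P0 ⇒ n x + P0 ⇒ n x + x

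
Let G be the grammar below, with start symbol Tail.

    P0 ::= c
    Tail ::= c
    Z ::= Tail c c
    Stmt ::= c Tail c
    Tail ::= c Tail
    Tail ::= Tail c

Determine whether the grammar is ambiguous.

Witness: c c

Derivation 1: Tail ⇒ c Tail ⇒ c c
Derivation 2: Tail ⇒ Tail c ⇒ c c

Two distinct leftmost derivations for the same string.

Ambiguous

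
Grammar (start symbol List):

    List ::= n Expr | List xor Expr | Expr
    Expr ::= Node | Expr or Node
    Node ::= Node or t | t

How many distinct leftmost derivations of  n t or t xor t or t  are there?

Parse trees for n t or t xor t or t:
  [List [List n [Expr [Node [Node t] or t]]] xor [Expr [Node [Node t] or t]]]
  [List [List n [Expr [Node [Node t] or t]]] xor [Expr [Expr [Node t]] or [Node t]]]
  [List [List n [Expr [Expr [Node t]] or [Node t]]] xor [Expr [Node [Node t] or t]]]
  [List [List n [Expr [Expr [Node t]] or [Node t]]] xor [Expr [Expr [Node t]] or [Node t]]]

4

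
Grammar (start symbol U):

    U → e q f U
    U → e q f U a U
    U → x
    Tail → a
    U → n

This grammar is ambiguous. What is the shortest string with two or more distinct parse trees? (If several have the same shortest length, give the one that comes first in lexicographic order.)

e q f e q f n a n

length 1: no string has ≥2 trees
length 4: no string has ≥2 trees
length 6: no string has ≥2 trees
length 7: no string has ≥2 trees
length 9: e q f e q f n a n has 2 parse trees

Two derivations of e q f e q f n a n:
  U ⇒ e q f U ⇒ e q f e q f U a U ⇒ e q f e q f n a U ⇒ e q f e q f n a n
  U ⇒ e q f U a U ⇒ e q f e q f U a U ⇒ e q f e q f n a U ⇒ e q f e q f n a n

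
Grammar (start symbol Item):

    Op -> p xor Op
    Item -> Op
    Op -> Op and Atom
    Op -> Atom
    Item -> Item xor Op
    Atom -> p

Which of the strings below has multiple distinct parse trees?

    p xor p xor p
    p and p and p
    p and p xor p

p xor p xor p

p xor p xor p: 4 trees
p and p and p: 1 tree
p and p xor p: 1 tree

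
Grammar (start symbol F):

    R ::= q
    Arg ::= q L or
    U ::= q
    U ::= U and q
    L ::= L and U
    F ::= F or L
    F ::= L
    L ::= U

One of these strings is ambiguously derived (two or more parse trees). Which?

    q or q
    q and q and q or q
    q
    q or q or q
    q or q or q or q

q and q and q or q

q or q: 1 tree
q and q and q or q: 4 trees
q: 1 tree
q or q or q: 1 tree
q or q or q or q: 1 tree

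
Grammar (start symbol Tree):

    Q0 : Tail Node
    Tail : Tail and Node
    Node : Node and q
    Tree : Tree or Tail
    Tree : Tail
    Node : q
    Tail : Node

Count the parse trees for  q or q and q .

Parse trees for q or q and q:
  [Tree [Tree [Tail [Node q]]] or [Tail [Tail [Node q]] and [Node q]]]
  [Tree [Tree [Tail [Node q]]] or [Tail [Node [Node q] and q]]]

2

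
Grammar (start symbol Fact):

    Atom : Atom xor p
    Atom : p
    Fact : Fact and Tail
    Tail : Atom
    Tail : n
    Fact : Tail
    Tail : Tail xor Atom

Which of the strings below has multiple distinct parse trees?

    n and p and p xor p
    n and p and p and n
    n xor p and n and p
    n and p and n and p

n and p and p xor p: 2 trees
n and p and p and n: 1 tree
n xor p and n and p: 1 tree
n and p and n and p: 1 tree

n and p and p xor p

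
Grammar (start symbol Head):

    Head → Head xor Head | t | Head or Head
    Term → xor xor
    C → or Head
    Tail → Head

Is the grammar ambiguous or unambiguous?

Witness: t or t or t

Derivation 1: Head ⇒ Head or Head ⇒ t or Head ⇒ t or Head or Head ⇒ t or t or Head ⇒ t or t or t
Derivation 2: Head ⇒ Head or Head ⇒ Head or Head or Head ⇒ t or Head or Head ⇒ t or t or Head ⇒ t or t or t

Two distinct leftmost derivations for the same string.

Ambiguous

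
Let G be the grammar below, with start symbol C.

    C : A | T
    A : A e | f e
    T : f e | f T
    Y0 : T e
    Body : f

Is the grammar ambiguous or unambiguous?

Witness: f e

Derivation 1: C ⇒ A ⇒ f e
Derivation 2: C ⇒ T ⇒ f e

Two distinct leftmost derivations for the same string.

Ambiguous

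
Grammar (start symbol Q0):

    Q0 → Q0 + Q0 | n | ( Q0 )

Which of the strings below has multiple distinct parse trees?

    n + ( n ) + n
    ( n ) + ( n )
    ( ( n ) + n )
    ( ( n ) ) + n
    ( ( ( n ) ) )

n + ( n ) + n

n + ( n ) + n: 2 trees
( n ) + ( n ): 1 tree
( ( n ) + n ): 1 tree
( ( n ) ) + n: 1 tree
( ( ( n ) ) ): 1 tree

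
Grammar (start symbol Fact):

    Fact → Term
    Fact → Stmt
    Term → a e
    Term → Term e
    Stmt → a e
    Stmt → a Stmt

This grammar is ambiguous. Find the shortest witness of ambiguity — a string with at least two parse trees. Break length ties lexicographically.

a e

length 2: a e has 2 parse trees

Two derivations of a e:
  Fact ⇒ Term ⇒ a e
  Fact ⇒ Stmt ⇒ a e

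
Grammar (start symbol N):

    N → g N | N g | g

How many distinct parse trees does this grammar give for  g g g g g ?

Parse trees for g g g g g (showing first 6 of 16):
  [N g [N g [N g [N g [N g]]]]]
  [N g [N g [N g [N [N g] g]]]]
  [N g [N g [N [N g [N g]] g]]]
  [N g [N g [N [N [N g] g] g]]]
  [N g [N [N g [N g [N g]]] g]]
  [N g [N [N g [N [N g] g]] g]]

16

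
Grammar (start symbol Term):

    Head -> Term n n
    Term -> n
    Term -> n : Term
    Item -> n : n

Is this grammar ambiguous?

Unambiguous

Only Term is reachable from Term; ignoring the rest: The reachable grammar is A → atom sep A | atom. Each atom is followed by either the separator (recurse) or end-of-string (stop) — no choice point.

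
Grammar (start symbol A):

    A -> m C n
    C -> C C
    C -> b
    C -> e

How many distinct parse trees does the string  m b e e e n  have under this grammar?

Parse trees for m b e e e n:
  [A m [C [C b] [C [C e] [C [C e] [C e]]]] n]
  [A m [C [C b] [C [C [C e] [C e]] [C e]]] n]
  [A m [C [C [C b] [C e]] [C [C e] [C e]]] n]
  [A m [C [C [C b] [C [C e] [C e]]] [C e]] n]
  [A m [C [C [C [C b] [C e]] [C e]] [C e]] n]

5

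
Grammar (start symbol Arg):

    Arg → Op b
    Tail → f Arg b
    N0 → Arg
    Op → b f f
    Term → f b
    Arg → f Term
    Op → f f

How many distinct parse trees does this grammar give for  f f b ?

Parse trees for f f b:
  [Arg [Op f f] b]
  [Arg f [Term f b]]

2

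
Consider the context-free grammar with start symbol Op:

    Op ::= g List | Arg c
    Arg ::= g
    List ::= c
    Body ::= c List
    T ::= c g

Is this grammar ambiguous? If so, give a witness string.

Ambiguous

Witness: g c

Derivation 1: Op ⇒ g List ⇒ g c
Derivation 2: Op ⇒ Arg c ⇒ g c

Two distinct leftmost derivations for the same string.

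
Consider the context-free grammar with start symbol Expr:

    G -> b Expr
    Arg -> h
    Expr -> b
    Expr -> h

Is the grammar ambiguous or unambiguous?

Unambiguous

(Arg, G are unreachable from Expr, so their rules don't affect L(Expr).) Each reachable nonterminal has at most one production per leading terminal, and all productions are right-linear; the derivation is determined token-by-token.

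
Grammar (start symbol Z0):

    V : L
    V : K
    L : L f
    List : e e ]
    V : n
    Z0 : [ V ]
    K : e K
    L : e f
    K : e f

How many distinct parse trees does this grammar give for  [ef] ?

Parse trees for [ef]:
  [Z0 [ [V [L e f]] ]]
  [Z0 [ [V [K e f]] ]]

2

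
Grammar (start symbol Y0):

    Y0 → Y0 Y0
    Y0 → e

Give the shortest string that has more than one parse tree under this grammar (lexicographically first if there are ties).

e e e

length 1: no string has ≥2 trees
length 2: no string has ≥2 trees
length 3: e e e has 2 parse trees

Two derivations of e e e:
  Y0 ⇒ Y0 Y0 ⇒ Y0 Y0 Y0 ⇒ e Y0 Y0 ⇒ e e Y0 ⇒ e e e
  Y0 ⇒ Y0 Y0 ⇒ e Y0 ⇒ e Y0 Y0 ⇒ e e Y0 ⇒ e e e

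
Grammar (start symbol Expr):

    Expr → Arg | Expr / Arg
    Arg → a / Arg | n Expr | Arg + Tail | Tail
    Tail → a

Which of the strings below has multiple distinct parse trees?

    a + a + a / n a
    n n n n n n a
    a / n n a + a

a + a + a / n a: 1 tree
n n n n n n a: 1 tree
a / n n a + a: 7 trees

a / n n a + a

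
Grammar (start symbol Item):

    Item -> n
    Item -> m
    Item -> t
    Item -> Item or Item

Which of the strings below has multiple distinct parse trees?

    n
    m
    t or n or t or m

t or n or t or m

n: 1 tree
m: 1 tree
t or n or t or m: 5 trees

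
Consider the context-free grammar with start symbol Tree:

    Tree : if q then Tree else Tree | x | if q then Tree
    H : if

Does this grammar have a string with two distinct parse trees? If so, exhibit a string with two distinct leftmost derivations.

Ambiguous

Witness: if q then if q then x else x

Derivation 1: Tree ⇒ if q then Tree else Tree ⇒ if q then if q then Tree else Tree ⇒ if q then if q then x else Tree ⇒ if q then if q then x else x
Derivation 2: Tree ⇒ if q then Tree ⇒ if q then if q then Tree else Tree ⇒ if q then if q then x else Tree ⇒ if q then if q then x else x

Two distinct leftmost derivations for the same string.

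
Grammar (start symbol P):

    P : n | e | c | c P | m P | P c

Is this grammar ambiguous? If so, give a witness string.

Witness: c c

Derivation 1: P ⇒ c P ⇒ c c
Derivation 2: P ⇒ P c ⇒ c c

Two distinct leftmost derivations for the same string.

Ambiguous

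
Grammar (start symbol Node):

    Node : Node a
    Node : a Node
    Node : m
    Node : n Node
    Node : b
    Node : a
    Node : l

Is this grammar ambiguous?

Witness: a a

Derivation 1: Node ⇒ Node a ⇒ a a
Derivation 2: Node ⇒ a Node ⇒ a a

Two distinct leftmost derivations for the same string.

Ambiguous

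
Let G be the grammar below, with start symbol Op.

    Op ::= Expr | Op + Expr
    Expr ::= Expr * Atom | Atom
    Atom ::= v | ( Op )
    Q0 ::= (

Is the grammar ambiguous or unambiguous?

(Q0 is unreachable from Op, so its rules don't affect L(Op).) Op → Op + Expr | Expr  ;  Expr → Expr * Atom | Atom  — a left-associative chain with Atom at the bottom. Each string factors uniquely by precedence.

Unambiguous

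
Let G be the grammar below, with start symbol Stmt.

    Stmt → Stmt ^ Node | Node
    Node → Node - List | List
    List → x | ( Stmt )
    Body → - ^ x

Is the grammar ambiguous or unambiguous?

Unambiguous

(Body is unreachable from Stmt, so its rules don't affect L(Stmt).) The grammar is stratified — Stmt handles '^' (left-recursive), Node handles '-', List atoms. Each operator has a fixed associativity and precedence level, so every string has one parse.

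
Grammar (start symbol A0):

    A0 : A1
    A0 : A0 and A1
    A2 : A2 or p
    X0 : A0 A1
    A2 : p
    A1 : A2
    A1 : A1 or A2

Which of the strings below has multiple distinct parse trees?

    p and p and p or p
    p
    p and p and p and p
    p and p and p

p and p and p or p: 2 trees
p: 1 tree
p and p and p and p: 1 tree
p and p and p: 1 tree

p and p and p or p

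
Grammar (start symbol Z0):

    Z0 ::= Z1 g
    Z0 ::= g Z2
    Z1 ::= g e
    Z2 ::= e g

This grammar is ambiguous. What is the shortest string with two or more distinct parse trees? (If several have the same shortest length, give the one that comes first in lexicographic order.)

length 3: g e g has 2 parse trees

Two derivations of g e g:
  Z0 ⇒ Z1 g ⇒ g e g
  Z0 ⇒ g Z2 ⇒ g e g

g e g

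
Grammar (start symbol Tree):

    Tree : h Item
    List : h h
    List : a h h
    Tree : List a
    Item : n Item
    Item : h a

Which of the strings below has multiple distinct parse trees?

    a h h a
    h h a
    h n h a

a h h a: 1 tree
h h a: 2 trees
h n h a: 1 tree

h h a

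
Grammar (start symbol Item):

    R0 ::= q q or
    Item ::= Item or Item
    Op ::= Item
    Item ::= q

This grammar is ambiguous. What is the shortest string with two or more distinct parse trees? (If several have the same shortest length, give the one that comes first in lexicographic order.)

q or q or q

length 1: no string has ≥2 trees
length 3: no string has ≥2 trees
length 5: q or q or q has 2 parse trees

Two derivations of q or q or q:
  Item ⇒ Item or Item ⇒ Item or Item or Item ⇒ q or Item or Item ⇒ q or q or Item ⇒ q or q or q
  Item ⇒ Item or Item ⇒ q or Item ⇒ q or Item or Item ⇒ q or q or Item ⇒ q or q or q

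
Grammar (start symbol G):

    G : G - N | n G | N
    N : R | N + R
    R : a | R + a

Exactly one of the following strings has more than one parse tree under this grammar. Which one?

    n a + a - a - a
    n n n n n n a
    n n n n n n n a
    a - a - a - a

n a + a - a - a

n a + a - a - a: 6 trees
n n n n n n a: 1 tree
n n n n n n n a: 1 tree
a - a - a - a: 1 tree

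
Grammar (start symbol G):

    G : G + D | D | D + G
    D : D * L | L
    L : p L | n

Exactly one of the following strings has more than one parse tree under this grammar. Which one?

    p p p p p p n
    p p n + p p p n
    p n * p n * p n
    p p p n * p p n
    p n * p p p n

p p p p p p n: 1 tree
p p n + p p p n: 2 trees
p n * p n * p n: 1 tree
p p p n * p p n: 1 tree
p n * p p p n: 1 tree

p p n + p p p n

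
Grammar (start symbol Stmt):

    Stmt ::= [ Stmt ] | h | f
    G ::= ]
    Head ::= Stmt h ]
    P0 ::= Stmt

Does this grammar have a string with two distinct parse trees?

Unambiguous

(G, Head, P0 are unreachable from Stmt, so their rules don't affect L(Stmt).) L(Stmt) is { openⁿ atom closeⁿ : n ≥ 0 }. The bracket depth fixes n, and the derivation is forced at every step.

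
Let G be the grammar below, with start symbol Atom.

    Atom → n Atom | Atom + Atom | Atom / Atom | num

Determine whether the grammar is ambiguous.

Witness: n num + num

Derivation 1: Atom ⇒ n Atom ⇒ n Atom + Atom ⇒ n num + Atom ⇒ n num + num
Derivation 2: Atom ⇒ Atom + Atom ⇒ n Atom + Atom ⇒ n num + Atom ⇒ n num + num

Two distinct leftmost derivations for the same string.

Ambiguous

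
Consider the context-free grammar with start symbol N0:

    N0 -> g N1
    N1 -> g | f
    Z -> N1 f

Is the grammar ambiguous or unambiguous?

Unambiguous

(Z is unreachable from N0, so its rules don't affect L(N0).) The reachable rules are right-linear with at most one rule per (nonterminal, next-terminal) pair. Each input token forces the next rule, so parsing is deterministic.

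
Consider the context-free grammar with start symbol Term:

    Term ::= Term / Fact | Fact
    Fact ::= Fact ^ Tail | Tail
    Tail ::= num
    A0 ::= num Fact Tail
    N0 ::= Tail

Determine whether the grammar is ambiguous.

Only Term, Fact, Tail are reachable from Term; ignoring the rest: Term → Term / Fact | Fact  ;  Fact → Fact ^ Tail | Tail  — a left-associative chain with Tail at the bottom. Each string factors uniquely by precedence.

Unambiguous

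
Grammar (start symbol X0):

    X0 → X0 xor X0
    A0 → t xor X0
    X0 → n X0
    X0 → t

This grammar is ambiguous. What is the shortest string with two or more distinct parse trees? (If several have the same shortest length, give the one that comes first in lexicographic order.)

length 1: no string has ≥2 trees
length 2: no string has ≥2 trees
length 3: no string has ≥2 trees
length 4: n t xor t has 2 parse trees

Two derivations of n t xor t:
  X0 ⇒ X0 xor X0 ⇒ n X0 xor X0 ⇒ n t xor X0 ⇒ n t xor t
  X0 ⇒ n X0 ⇒ n X0 xor X0 ⇒ n t xor X0 ⇒ n t xor t

n t xor t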